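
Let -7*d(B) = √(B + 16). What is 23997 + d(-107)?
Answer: 23997 - I*√91/7 ≈ 23997.0 - 1.3628*I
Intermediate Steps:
d(B) = -√(16 + B)/7 (d(B) = -√(B + 16)/7 = -√(16 + B)/7)
23997 + d(-107) = 23997 - √(16 - 107)/7 = 23997 - I*√91/7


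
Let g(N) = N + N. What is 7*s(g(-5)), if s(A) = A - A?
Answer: 0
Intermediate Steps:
g(N) = 2*N
s(A) = 0
7*s(g(-5)) = 7*0 = 0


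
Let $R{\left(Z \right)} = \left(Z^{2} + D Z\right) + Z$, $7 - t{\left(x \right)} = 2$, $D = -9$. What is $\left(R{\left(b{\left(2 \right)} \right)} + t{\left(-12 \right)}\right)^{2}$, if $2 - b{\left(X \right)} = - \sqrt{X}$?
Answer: $57 + 40 \sqrt{2} \approx 113.57$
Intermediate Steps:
$t{\left(x \right)} = 5$ ($t{\left(x \right)} = 7 - 2 = 5$)
$b{\left(X \right)} = 2 + \sqrt{X}$ ($b{\left(X \right)} = 2 - - \sqrt{X} = 2 + \sqrt{X}$)
$R{\left(Z \right)} = Z^{2} - 8 Z$ ($R{\left(Z \right)} = \left(Z^{2} - 9 Z\right) + Z = Z^{2} - 8 Z$)
$\left(R{\left(b{\left(2 \right)} \right)} + t{\left(-12 \right)}\right)^{2} = \left(\left(2 + \sqrt{2}\right) \left(-8 + \left(2 + \sqrt{2}\right)\right) + 5\right)^{2} = \left(\left(2 + \sqrt{2}\right) \left(-6 + \sqrt{2}\right) + 5\right)^{2} = \left(\left(-6 + \sqrt{2}\right) \left(2 + \sqrt{2}\right) + 5\right)^{2} = \left(5 + \left(-6 + \sqrt{2}\right) \left(2 + \sqrt{2}\right)\right)^{2}$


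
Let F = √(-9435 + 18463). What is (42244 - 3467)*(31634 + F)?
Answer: 1226671618 + 77554*√2257 ≈ 1.2304e+9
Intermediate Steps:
F = 2*√2257 (F = √9028 = 2*√2257 ≈ 95.016)
(42244 - 3467)*(31634 + F) = (42244 - 3467)*(31634 + 2*√2257) = 38777*(31634 + 2*√2257) = 1226671618 + 77554*√2257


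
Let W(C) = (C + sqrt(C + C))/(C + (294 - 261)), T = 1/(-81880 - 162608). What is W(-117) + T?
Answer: 2383751/1711416 - I*sqrt(26)/28 ≈ 1.3929 - 0.18211*I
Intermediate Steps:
T = -1/244488 (T = 1/(-244488) = -1/244488 ≈ -4.0902e-6)
W(C) = (C + sqrt(2)*sqrt(C))/(33 + C) (W(C) = (C + sqrt(2*C))/(C + 33) = (C + sqrt(2)*sqrt(C))/(33 + C))
W(-117) + T = (-117 + sqrt(2)*sqrt(-117))/(33 - 117) - 1/244488 = (-117 + sqrt(2)*(3*I*sqrt(13)))/(-84) - 1/244488 = -(-117 + 3*I*sqrt(26))/84 - 1/244488 = (39/28 - I*sqrt(26)/28) - 1/244488 = 2383751/1711416 - I*sqrt(26)/28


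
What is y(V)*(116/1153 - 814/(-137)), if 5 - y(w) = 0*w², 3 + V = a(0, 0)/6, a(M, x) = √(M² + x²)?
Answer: 4772170/157961 ≈ 30.211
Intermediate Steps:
V = -3 (V = -3 + √(0² + 0²)/6 = -3 + √(0 + 0)*(⅙) = -3 + √0*(⅙) = -3 + 0*(⅙) = -3 + 0 = -3)
y(w) = 5 (y(w) = 5 - 0*w² = 5 - 1*0 = 5 + 0 = 5)
y(V)*(116/1153 - 814/(-137)) = 5*(116/1153 - 814/(-137)) = 5*(116*(1/1153) - 814*(-1/137)) = 5*(116/1153 + 814/137) = 5*(954434/157961) = 4772170/157961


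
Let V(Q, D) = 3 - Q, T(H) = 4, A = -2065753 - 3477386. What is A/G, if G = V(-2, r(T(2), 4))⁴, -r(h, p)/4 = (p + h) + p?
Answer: -5543139/625 ≈ -8869.0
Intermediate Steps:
A = -5543139
r(h, p) = -8*p - 4*h (r(h, p) = -4*((p + h) + p) = -4*((h + p) + p) = -4*(h + 2*p) = -8*p - 4*h)
G = 625 (G = (3 - 1*(-2))⁴ = (3 + 2)⁴ = 5⁴ = 625)
A/G = -5543139/625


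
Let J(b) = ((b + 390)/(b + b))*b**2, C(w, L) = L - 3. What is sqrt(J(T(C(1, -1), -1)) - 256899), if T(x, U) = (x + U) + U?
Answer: I*sqrt(258051) ≈ 507.99*I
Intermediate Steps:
C(w, L) = -3 + L
T(x, U) = x + 2*U (T(x, U) = (U + x) + U = x + 2*U)
J(b) = b*(390 + b)/2 (J(b) = ((390 + b)/((2*b)))*b**2 = ((390 + b)*(1/(2*b)))*b**2 = ((390 + b)/(2*b))*b**2 = b*(390 + b)/2)
sqrt(J(T(C(1, -1), -1)) - 256899) = sqrt(((-3 - 1) + 2*(-1))*(390 + ((-3 - 1) + 2*(-1)))/2 - 256899) = sqrt((-4 - 2)*(390 + (-4 - 2))/2 - 256899) = sqrt((1/2)*(-6)*(390 - 6) - 256899) = sqrt((1/2)*(-6)*384 - 256899) = sqrt(-1152 - 256899) = sqrt(-258051) = I*sqrt(258051)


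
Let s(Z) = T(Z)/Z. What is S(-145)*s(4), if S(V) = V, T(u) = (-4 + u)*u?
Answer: 0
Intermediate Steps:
T(u) = u*(-4 + u)
s(Z) = -4 + Z (s(Z) = (Z*(-4 + Z))/Z = -4 + Z)
S(-145)*s(4) = -145*(-4 + 4) = -145*0 = 0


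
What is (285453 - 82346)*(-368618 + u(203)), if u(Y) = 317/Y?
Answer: -15198321528659/203 ≈ -7.4869e+10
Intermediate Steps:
(285453 - 82346)*(-368618 + u(203)) = (285453 - 82346)*(-368618 + 317/203) = 203107*(-368618 + 317*(1/203)) = 203107*(-368618 + 317/203) = 203107*(-74829137/203) = -15198321528659/203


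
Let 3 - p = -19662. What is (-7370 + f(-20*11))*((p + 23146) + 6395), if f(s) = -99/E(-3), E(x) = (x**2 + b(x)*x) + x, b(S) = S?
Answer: -1814864898/5 ≈ -3.6297e+8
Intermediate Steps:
p = 19665 (p = 3 - 1*(-19662) = 3 + 19662 = 19665)
E(x) = x + 2*x**2 (E(x) = (x**2 + x*x) + x = (x**2 + x**2) + x = 2*x**2 + x = x + 2*x**2)
f(s) = -33/5 (f(s) = -99*(-1/(3*(1 + 2*(-3)))) = -99*(-1/(3*(1 - 6))) = -99/((-3*(-5))) = -99/15 = -99*1/15 = -33/5)
(-7370 + f(-20*11))*((p + 23146) + 6395) = (-7370 - 33/5)*((19665 + 23146) + 6395) = -36883*(42811 + 6395)/5 = -36883/5*49206 = -1814864898/5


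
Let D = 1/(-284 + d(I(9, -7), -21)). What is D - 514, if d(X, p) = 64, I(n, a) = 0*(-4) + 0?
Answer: -113081/220 ≈ -514.00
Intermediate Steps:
I(n, a) = 0 (I(n, a) = 0 + 0 = 0)
D = -1/220 (D = 1/(-284 + 64) = 1/(-220) = -1/220 ≈ -0.0045455)
D - 514 = -1/220 - 514 = -113081/220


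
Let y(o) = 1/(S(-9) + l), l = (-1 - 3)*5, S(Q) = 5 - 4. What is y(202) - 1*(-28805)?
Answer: 547294/19 ≈ 28805.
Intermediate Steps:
S(Q) = 1
l = -20 (l = -4*5 = -20)
y(o) = -1/19 (y(o) = 1/(1 - 20) = 1/(-19) = -1/19)
y(202) - 1*(-28805) = -1/19 - 1*(-28805) = -1/19 + 28805 = 547294/19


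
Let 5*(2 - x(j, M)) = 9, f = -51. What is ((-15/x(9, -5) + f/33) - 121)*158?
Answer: -343334/11 ≈ -31212.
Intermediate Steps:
x(j, M) = ⅕ (x(j, M) = 2 - ⅕*9 = 2 - 9/5 = ⅕)
((-15/x(9, -5) + f/33) - 121)*158 = ((-15/⅕ - 51/33) - 121)*158 = ((-15*5 - 51*1/33) - 121)*158 = ((-75 - 17/11) - 121)*158 = (-842/11 - 121)*158 = -2173/11*158 = -343334/11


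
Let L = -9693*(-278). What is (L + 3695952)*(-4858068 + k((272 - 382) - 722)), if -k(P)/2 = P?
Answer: -31035364540824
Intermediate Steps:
L = 2694654
k(P) = -2*P
(L + 3695952)*(-4858068 + k((272 - 382) - 722)) = (2694654 + 3695952)*(-4858068 - 2*((272 - 382) - 722)) = 6390606*(-4858068 - 2*(-110 - 722)) = 6390606*(-4858068 - 2*(-832)) = 6390606*(-4858068 + 1664) = 6390606*(-4856404) = -31035364540824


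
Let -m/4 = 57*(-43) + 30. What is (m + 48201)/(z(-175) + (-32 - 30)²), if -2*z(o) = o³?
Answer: 38590/1789021 ≈ 0.021570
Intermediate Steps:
z(o) = -o³/2
m = 9684 (m = -4*(57*(-43) + 30) = -4*(-2451 + 30) = -4*(-2421) = 9684)
(m + 48201)/(z(-175) + (-32 - 30)²) = (9684 + 48201)/(-½*(-175)³ + (-32 - 30)²) = 57885/(-½*(-5359375) + (-62)²) = 57885/(5359375/2 + 3844) = 57885/(5367063/2) = 57885*(2/5367063) = 38590/1789021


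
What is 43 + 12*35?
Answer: 463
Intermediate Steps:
43 + 12*35 = 43 + 420 = 463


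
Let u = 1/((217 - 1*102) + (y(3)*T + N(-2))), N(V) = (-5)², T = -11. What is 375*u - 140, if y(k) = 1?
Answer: -5895/43 ≈ -137.09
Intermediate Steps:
N(V) = 25
u = 1/129 (u = 1/((217 - 1*102) + (1*(-11) + 25)) = 1/((217 - 102) + (-11 + 25)) = 1/(115 + 14) = 1/129 ≈ 0.0077519)
375*u - 140 = 375*(1/129) - 140 = 125/43 - 140 = -5895/43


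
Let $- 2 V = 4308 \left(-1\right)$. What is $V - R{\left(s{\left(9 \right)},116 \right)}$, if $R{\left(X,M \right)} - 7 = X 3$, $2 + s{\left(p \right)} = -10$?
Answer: $2183$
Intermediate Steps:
$s{\left(p \right)} = -12$ ($s{\left(p \right)} = -2 - 10 = -12$)
$R{\left(X,M \right)} = 7 + 3 X$ ($R{\left(X,M \right)} = 7 + X 3 = 7 + 3 X$)
$V = 2154$ ($V = - \frac{4308 \left(-1\right)}{2} = \left(- \frac{1}{2}\right) \left(-4308\right) = 2154$)
$V - R{\left(s{\left(9 \right)},116 \right)} = 2154 - \left(7 + 3 \left(-12\right)\right) = 2154 - \left(7 - 36\right) = 2154 - -29 = 2154 + 29 = 2183$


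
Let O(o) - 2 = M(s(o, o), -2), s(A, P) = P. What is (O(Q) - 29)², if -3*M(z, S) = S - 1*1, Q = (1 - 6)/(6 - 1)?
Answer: 676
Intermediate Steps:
Q = -1 (Q = -5/5 = -5*⅕ = -1)
M(z, S) = ⅓ - S/3 (M(z, S) = -(S - 1*1)/3 = -(S - 1)/3 = -(-1 + S)/3 = ⅓ - S/3)
O(o) = 3 (O(o) = 2 + (⅓ - ⅓*(-2)) = 2 + (⅓ + ⅔) = 2 + 1 = 3)
(O(Q) - 29)² = (3 - 29)² = (-26)² = 676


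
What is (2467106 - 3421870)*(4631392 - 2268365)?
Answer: -2256133110628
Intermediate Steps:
(2467106 - 3421870)*(4631392 - 2268365) = -954764*2363027 = -2256133110628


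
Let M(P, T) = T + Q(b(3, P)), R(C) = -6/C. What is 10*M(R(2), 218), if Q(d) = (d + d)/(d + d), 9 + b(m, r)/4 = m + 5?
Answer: 2190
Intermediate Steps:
b(m, r) = -16 + 4*m (b(m, r) = -36 + 4*(m + 5) = -36 + 4*(5 + m) = -36 + (20 + 4*m) = -16 + 4*m)
Q(d) = 1 (Q(d) = (2*d)/((2*d)) = (2*d)*(1/(2*d)) = 1)
M(P, T) = 1 + T (M(P, T) = T + 1 = 1 + T)
10*M(R(2), 218) = 10*(1 + 218) = 10*219 = 2190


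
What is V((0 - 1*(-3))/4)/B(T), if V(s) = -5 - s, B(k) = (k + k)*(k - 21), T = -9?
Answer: -23/2160 ≈ -0.010648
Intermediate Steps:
B(k) = 2*k*(-21 + k) (B(k) = (2*k)*(-21 + k) = 2*k*(-21 + k))
V((0 - 1*(-3))/4)/B(T) = (-5 - (0 - 1*(-3))/4)/((2*(-9)*(-21 - 9))) = (-5 - (0 + 3)/4)/((2*(-9)*(-30))) = (-5 - 3/4)/540 = (-5 - 1*3/4)*(1/540) = (-5 - 3/4)*(1/540) = -23/4*1/540 = -23/2160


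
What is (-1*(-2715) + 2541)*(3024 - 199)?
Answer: 14848200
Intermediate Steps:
(-1*(-2715) + 2541)*(3024 - 199) = (2715 + 2541)*2825 = 5256*2825 = 14848200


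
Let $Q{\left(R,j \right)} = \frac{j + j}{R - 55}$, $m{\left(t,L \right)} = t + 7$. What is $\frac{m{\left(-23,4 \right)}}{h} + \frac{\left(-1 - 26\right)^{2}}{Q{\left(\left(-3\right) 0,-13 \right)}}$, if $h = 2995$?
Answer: $\frac{120084109}{77870} \approx 1542.1$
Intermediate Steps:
$m{\left(t,L \right)} = 7 + t$
$Q{\left(R,j \right)} = \frac{2 j}{-55 + R}$
$\frac{m{\left(-23,4 \right)}}{h} + \frac{\left(-1 - 26\right)^{2}}{Q{\left(\left(-3\right) 0,-13 \right)}} = \frac{7 - 23}{2995} + \frac{\left(-1 - 26\right)^{2}}{2 \left(-13\right) \frac{1}{-55 - 0}} = \left(-16\right) \frac{1}{2995} + \frac{\left(-27\right)^{2}}{2 \left(-13\right) \frac{1}{-55 + 0}} = - \frac{16}{2995} + \frac{729}{2 \left(-13\right) \frac{1}{-55}} = - \frac{16}{2995} + \frac{729}{2 \left(-13\right) \left(- \frac{1}{55}\right)} = - \frac{16}{2995} + \frac{729}{\frac{26}{55}} = - \frac{16}{2995} + 729 \cdot \frac{55}{26} = - \frac{16}{2995} + \frac{40095}{26} = \frac{120084109}{77870}$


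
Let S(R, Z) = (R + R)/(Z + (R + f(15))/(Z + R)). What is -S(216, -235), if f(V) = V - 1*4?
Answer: 684/391 ≈ 1.7494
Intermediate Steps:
f(V) = -4 + V (f(V) = V - 4 = -4 + V)
S(R, Z) = 2*R/(Z + (11 + R)/(R + Z)) (S(R, Z) = (R + R)/(Z + (R + (-4 + 15))/(Z + R)) = (2*R)/(Z + (R + 11)/(R + Z)) = (2*R)/(Z + (11 + R)/(R + Z)) = 2*R/(Z + (11 + R)/(R + Z)))
-S(216, -235) = -2*216*(216 - 235)/(11 + 216 + (-235)**2 + 216*(-235)) = -2*216*(-19)/(11 + 216 + 55225 - 50760) = -2*216*(-19)/4692 = -1*(-684/391) = 684/391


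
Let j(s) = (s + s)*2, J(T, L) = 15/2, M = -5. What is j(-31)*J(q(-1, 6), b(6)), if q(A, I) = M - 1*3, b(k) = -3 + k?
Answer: -930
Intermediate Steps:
q(A, I) = -8 (q(A, I) = -5 - 1*3 = -5 - 3 = -8)
J(T, L) = 15/2 (J(T, L) = 15*(1/2) = 15/2)
j(s) = 4*s (j(s) = (2*s)*2 = 4*s)
j(-31)*J(q(-1, 6), b(6)) = (4*(-31))*(15/2) = -124*15/2 = -930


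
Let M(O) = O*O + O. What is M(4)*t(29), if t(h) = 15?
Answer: 300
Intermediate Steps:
M(O) = O + O² (M(O) = O² + O = O + O²)
M(4)*t(29) = (4*(1 + 4))*15 = (4*5)*15 = 20*15 = 300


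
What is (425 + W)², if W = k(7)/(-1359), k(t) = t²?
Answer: 333536280676/1846881 ≈ 1.8059e+5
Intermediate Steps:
W = -49/1359 (W = 7²/(-1359) = 49*(-1/1359) = -49/1359 ≈ -0.036056)
(425 + W)² = (425 - 49/1359)² = (577526/1359)² = 333536280676/1846881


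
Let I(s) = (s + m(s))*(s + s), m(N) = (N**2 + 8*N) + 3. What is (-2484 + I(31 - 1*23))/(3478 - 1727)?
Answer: -260/1751 ≈ -0.14849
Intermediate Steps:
m(N) = 3 + N**2 + 8*N
I(s) = 2*s*(3 + s**2 + 9*s) (I(s) = (s + (3 + s**2 + 8*s))*(s + s) = (3 + s**2 + 9*s)*(2*s) = 2*s*(3 + s**2 + 9*s))
(-2484 + I(31 - 1*23))/(3478 - 1727) = (-2484 + 2*(31 - 1*23)*(3 + (31 - 1*23)**2 + 9*(31 - 1*23)))/(3478 - 1727) = (-2484 + 2*(31 - 23)*(3 + (31 - 23)**2 + 9*(31 - 23)))/1751 = (-2484 + 2*8*(3 + 8**2 + 9*8))*(1/1751) = (-2484 + 2*8*(3 + 64 + 72))*(1/1751) = (-2484 + 2*8*139)*(1/1751) = (-2484 + 2224)*(1/1751) = -260*1/1751 = -260/1751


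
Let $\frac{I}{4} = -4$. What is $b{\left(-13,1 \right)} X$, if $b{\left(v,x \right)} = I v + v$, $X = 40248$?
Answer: $7848360$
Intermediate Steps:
$I = -16$ ($I = 4 \left(-4\right) = -16$)
$b{\left(v,x \right)} = - 15 v$ ($b{\left(v,x \right)} = - 16 v + v = - 15 v$)
$b{\left(-13,1 \right)} X = \left(-15\right) \left(-13\right) 40248 = 195 \cdot 40248 = 7848360$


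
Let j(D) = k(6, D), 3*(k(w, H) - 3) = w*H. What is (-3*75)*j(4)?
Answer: -2475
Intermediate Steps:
k(w, H) = 3 + H*w/3 (k(w, H) = 3 + (w*H)/3 = 3 + (H*w)/3 = 3 + H*w/3)
j(D) = 3 + 2*D (j(D) = 3 + (⅓)*D*6 = 3 + 2*D)
(-3*75)*j(4) = (-3*75)*(3 + 2*4) = -225*(3 + 8) = -225*11 = -2475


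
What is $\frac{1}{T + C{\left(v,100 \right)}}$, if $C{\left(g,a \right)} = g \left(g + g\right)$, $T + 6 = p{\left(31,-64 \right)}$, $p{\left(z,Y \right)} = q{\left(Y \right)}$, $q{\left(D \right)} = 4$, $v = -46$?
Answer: $\frac{1}{4230} \approx 0.00023641$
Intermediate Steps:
$p{\left(z,Y \right)} = 4$
$T = -2$ ($T = -6 + 4 = -2$)
$C{\left(g,a \right)} = 2 g^{2}$ ($C{\left(g,a \right)} = g 2 g = 2 g^{2}$)
$\frac{1}{T + C{\left(v,100 \right)}} = \frac{1}{-2 + 2 \left(-46\right)^{2}} = \frac{1}{-2 + 2 \cdot 2116} = \frac{1}{-2 + 4232} = \frac{1}{4230}$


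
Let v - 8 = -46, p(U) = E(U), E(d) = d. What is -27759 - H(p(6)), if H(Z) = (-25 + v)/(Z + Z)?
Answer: -111015/4 ≈ -27754.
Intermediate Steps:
p(U) = U
v = -38 (v = 8 - 46 = -38)
H(Z) = -63/(2*Z) (H(Z) = (-25 - 38)/(Z + Z) = -63*1/(2*Z) = -63/(2*Z))
-27759 - H(p(6)) = -27759 - (-63)/(2*6) = -27759 - 1*(-21/4) = -27759 + 21/4 = -111015/4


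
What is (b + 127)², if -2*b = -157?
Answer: 168921/4 ≈ 42230.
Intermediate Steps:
b = 157/2 (b = -½*(-157) = 157/2 ≈ 78.500)
(b + 127)² = (157/2 + 127)² = (411/2)² = 168921/4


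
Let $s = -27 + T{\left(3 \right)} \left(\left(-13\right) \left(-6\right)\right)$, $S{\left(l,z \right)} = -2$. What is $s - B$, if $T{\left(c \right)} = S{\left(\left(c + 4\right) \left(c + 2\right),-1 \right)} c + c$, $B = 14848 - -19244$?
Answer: $-34353$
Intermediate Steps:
$B = 34092$ ($B = 14848 + 19244 = 34092$)
$T{\left(c \right)} = - c$ ($T{\left(c \right)} = - 2 c + c = - c$)
$s = -261$ ($s = -27 + \left(-1\right) 3 \left(\left(-13\right) \left(-6\right)\right) = -27 - 234 = -261$)
$s - B = -261 - 34092 = -34353$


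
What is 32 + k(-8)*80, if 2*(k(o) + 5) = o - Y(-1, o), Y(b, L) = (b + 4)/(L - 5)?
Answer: -8824/13 ≈ -678.77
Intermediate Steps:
Y(b, L) = (4 + b)/(-5 + L)
k(o) = -5 + o/2 - 3/(2*(-5 + o)) (k(o) = -5 + (o - (4 - 1)/(-5 + o))/2 = -5 + (o - 3/(-5 + o))/2 = -5 + (o/2 - 3/(2*(-5 + o))) = -5 + o/2 - 3/(2*(-5 + o)))
32 + k(-8)*80 = 32 + ((-3 + (-10 - 8)*(-5 - 8))/(2*(-5 - 8)))*80 = 32 + ((1/2)*(-3 - 18*(-13))/(-13))*80 = 32 + ((1/2)*(-1/13)*(-3 + 234))*80 = 32 + ((1/2)*(-1/13)*231)*80 = 32 - 231/26*80 = 32 - 9240/13 = -8824/13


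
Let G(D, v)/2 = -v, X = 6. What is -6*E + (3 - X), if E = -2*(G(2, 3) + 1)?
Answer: -63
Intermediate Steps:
G(D, v) = -2*v (G(D, v) = 2*(-v) = -2*v)
E = 10 (E = -2*(-2*3 + 1) = -2*(-6 + 1) = -2*(-5) = 10)
-6*E + (3 - X) = -6*10 + (3 - 1*6) = -60 + (3 - 6) = -60 - 3 = -63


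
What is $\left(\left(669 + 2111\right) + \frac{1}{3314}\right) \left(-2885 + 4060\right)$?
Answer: $\frac{10825182175}{3314} \approx 3.2665 \cdot 10^{6}$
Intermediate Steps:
$\left(\left(669 + 2111\right) + \frac{1}{3314}\right) \left(-2885 + 4060\right) = \left(2780 + \frac{1}{3314}\right) 1175 = \frac{9212921}{3314} \cdot 1175 = \frac{10825182175}{3314}$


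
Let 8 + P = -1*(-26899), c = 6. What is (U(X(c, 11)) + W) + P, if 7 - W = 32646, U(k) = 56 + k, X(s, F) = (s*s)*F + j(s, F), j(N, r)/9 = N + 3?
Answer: -5215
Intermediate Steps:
j(N, r) = 27 + 9*N (j(N, r) = 9*(N + 3) = 9*(3 + N) = 27 + 9*N)
X(s, F) = 27 + 9*s + F*s² (X(s, F) = (s*s)*F + (27 + 9*s) = s²*F + (27 + 9*s) = F*s² + (27 + 9*s) = 27 + 9*s + F*s²)
P = 26891 (P = -8 - 1*(-26899) = -8 + 26899 = 26891)
W = -32639 (W = 7 - 1*32646 = 7 - 32646 = -32639)
(U(X(c, 11)) + W) + P = ((56 + (27 + 9*6 + 11*6²)) - 32639) + 26891 = ((56 + (27 + 54 + 11*36)) - 32639) + 26891 = ((56 + (27 + 54 + 396)) - 32639) + 26891 = ((56 + 477) - 32639) + 26891 = (533 - 32639) + 26891 = -32106 + 26891 = -5215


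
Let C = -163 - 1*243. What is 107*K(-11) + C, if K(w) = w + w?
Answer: -2760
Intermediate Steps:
K(w) = 2*w
C = -406 (C = -163 - 243 = -406)
107*K(-11) + C = 107*(2*(-11)) - 406 = 107*(-22) - 406 = -2354 - 406 = -2760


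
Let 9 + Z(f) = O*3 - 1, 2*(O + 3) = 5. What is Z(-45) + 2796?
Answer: 5569/2 ≈ 2784.5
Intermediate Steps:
O = -1/2 (O = -3 + (1/2)*5 = -3 + 5/2 = -1/2 ≈ -0.50000)
Z(f) = -23/2 (Z(f) = -9 + (-1/2*3 - 1) = -9 + (-3/2 - 1) = -9 - 5/2 = -23/2)
Z(-45) + 2796 = -23/2 + 2796 = 5569/2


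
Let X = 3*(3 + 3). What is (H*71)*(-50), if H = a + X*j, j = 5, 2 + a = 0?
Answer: -312400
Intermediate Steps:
a = -2 (a = -2 + 0 = -2)
X = 18 (X = 3*6 = 18)
H = 88 (H = -2 + 18*5 = -2 + 90 = 88)
(H*71)*(-50) = (88*71)*(-50) = 6248*(-50) = -312400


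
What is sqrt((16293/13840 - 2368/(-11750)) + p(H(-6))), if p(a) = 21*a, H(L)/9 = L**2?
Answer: sqrt(4499251024059485)/813100 ≈ 82.495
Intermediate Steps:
H(L) = 9*L**2
sqrt((16293/13840 - 2368/(-11750)) + p(H(-6))) = sqrt((16293/13840 - 2368/(-11750)) + 21*(9*(-6)**2)) = sqrt((16293*(1/13840) - 2368*(-1/11750)) + 21*(9*36)) = sqrt((16293/13840 + 1184/5875) + 21*324) = sqrt(22421587/16262000 + 6804) = sqrt(110669069587/16262000) = sqrt(4499251024059485)/813100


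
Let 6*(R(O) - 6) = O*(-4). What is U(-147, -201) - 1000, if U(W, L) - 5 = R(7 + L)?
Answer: -2579/3 ≈ -859.67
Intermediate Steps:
R(O) = 6 - 2*O/3 (R(O) = 6 + (O*(-4))/6 = 6 + (-4*O)/6 = 6 - 2*O/3)
U(W, L) = 19/3 - 2*L/3 (U(W, L) = 5 + (6 - 2*(7 + L)/3) = 5 + (6 + (-14/3 - 2*L/3)) = 5 + (4/3 - 2*L/3) = 19/3 - 2*L/3)
U(-147, -201) - 1000 = (19/3 - 2/3*(-201)) - 1000 = (19/3 + 134) - 1000 = 421/3 - 1000 = -2579/3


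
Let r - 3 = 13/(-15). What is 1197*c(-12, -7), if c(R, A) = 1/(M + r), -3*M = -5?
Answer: 315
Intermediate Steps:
M = 5/3 (M = -⅓*(-5) = 5/3 ≈ 1.6667)
r = 32/15 (r = 3 + 13/(-15) = 3 + 13*(-1/15) = 3 - 13/15 = 32/15 ≈ 2.1333)
c(R, A) = 5/19 (c(R, A) = 1/(5/3 + 32/15) = 1/(19/5) = 5/19)
1197*c(-12, -7) = 1197*(5/19) = 315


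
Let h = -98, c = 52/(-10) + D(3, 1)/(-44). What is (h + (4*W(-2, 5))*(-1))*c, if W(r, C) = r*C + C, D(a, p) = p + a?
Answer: 22698/55 ≈ 412.69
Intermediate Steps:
D(a, p) = a + p
c = -291/55 (c = 52/(-10) + (3 + 1)/(-44) = 52*(-1/10) + 4*(-1/44) = -26/5 - 1/11 = -291/55 ≈ -5.2909)
W(r, C) = C + C*r (W(r, C) = C*r + C = C + C*r)
(h + (4*W(-2, 5))*(-1))*c = (-98 + (4*(5*(1 - 2)))*(-1))*(-291/55) = (-98 + (4*(5*(-1)))*(-1))*(-291/55) = (-98 + (4*(-5))*(-1))*(-291/55) = (-98 - 20*(-1))*(-291/55) = (-98 + 20)*(-291/55) = -78*(-291/55) = 22698/55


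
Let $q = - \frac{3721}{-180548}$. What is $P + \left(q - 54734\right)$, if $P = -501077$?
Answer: $- \frac{100350560707}{180548} \approx -5.5581 \cdot 10^{5}$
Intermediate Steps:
$q = \frac{3721}{180548}$ ($q = \left(-3721\right) \left(- \frac{1}{180548}\right) = \frac{3721}{180548} \approx 0.020609$)
$P + \left(q - 54734\right) = -501077 + \left(\frac{3721}{180548} - 54734\right) = -501077 - \frac{9882110511}{180548} = - \frac{100350560707}{180548}$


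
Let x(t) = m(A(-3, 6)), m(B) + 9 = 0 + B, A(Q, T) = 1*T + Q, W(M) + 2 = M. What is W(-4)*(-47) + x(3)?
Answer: 276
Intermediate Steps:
W(M) = -2 + M
A(Q, T) = Q + T (A(Q, T) = T + Q = Q + T)
m(B) = -9 + B (m(B) = -9 + (0 + B) = -9 + B)
x(t) = -6 (x(t) = -9 + (-3 + 6) = -9 + 3 = -6)
W(-4)*(-47) + x(3) = (-2 - 4)*(-47) - 6 = -6*(-47) - 6 = 282 - 6 = 276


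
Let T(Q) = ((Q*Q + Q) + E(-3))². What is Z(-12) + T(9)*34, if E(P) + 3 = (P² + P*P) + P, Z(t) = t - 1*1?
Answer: 353723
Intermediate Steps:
Z(t) = -1 + t (Z(t) = t - 1 = -1 + t)
E(P) = -3 + P + 2*P² (E(P) = -3 + ((P² + P*P) + P) = -3 + ((P² + P²) + P) = -3 + (2*P² + P) = -3 + (P + 2*P²) = -3 + P + 2*P²)
T(Q) = (12 + Q + Q²)² (T(Q) = ((Q*Q + Q) + (-3 - 3 + 2*(-3)²))² = ((Q² + Q) + (-3 - 3 + 2*9))² = ((Q + Q²) + (-3 - 3 + 18))² = ((Q + Q²) + 12)² = (12 + Q + Q²)²)
Z(-12) + T(9)*34 = (-1 - 12) + (12 + 9 + 9²)²*34 = -13 + (12 + 9 + 81)²*34 = -13 + 102²*34 = -13 + 10404*34 = -13 + 353736 = 353723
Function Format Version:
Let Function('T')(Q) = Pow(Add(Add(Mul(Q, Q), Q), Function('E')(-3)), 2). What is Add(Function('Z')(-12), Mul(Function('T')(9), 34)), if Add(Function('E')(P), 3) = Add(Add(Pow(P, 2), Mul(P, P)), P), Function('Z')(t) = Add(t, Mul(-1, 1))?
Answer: 353723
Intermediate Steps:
Function('Z')(t) = Add(-1, t) (Function('Z')(t) = Add(t, -1) = Add(-1, t))
Function('E')(P) = Add(-3, P, Mul(2, Pow(P, 2))) (Function('E')(P) = Add(-3, Add(Add(Pow(P, 2), Mul(P, P)), P)) = Add(-3, Add(Add(Pow(P, 2), Pow(P, 2)), P)) = Add(-3, Add(Mul(2, Pow(P, 2)), P)) = Add(-3, Add(P, Mul(2, Pow(P, 2)))) = Add(-3, P, Mul(2, Pow(P, 2))))
Function('T')(Q) = Pow(Add(12, Q, Pow(Q, 2)), 2) (Function('T')(Q) = Pow(Add(Add(Mul(Q, Q), Q), Add(-3, -3, Mul(2, Pow(-3, 2)))), 2) = Pow(Add(Add(Pow(Q, 2), Q), Add(-3, -3, Mul(2, 9))), 2) = Pow(Add(Add(Q, Pow(Q, 2)), Add(-3, -3, 18)), 2) = Pow(Add(Add(Q, Pow(Q, 2)), 12), 2) = Pow(Add(12, Q, Pow(Q, 2)), 2))
Add(Function('Z')(-12), Mul(Function('T')(9), 34)) = Add(Add(-1, -12), Mul(Pow(Add(12, 9, Pow(9, 2)), 2), 34)) = Add(-13, Mul(Pow(Add(12, 9, 81), 2), 34)) = Add(-13, Mul(Pow(102, 2), 34)) = Add(-13, Mul(10404, 34)) = Add(-13, 353736) = 353723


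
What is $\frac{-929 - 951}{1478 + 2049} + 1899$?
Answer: $\frac{6695893}{3527} \approx 1898.5$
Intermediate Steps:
$\frac{-929 - 951}{1478 + 2049} + 1899 = - \frac{1880}{3527} + 1899 = \frac{6695893}{3527}$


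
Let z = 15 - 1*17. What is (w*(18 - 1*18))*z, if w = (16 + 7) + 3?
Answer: 0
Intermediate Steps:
z = -2 (z = 15 - 17 = -2)
w = 26 (w = 23 + 3 = 26)
(w*(18 - 1*18))*z = (26*(18 - 1*18))*(-2) = (26*(18 - 18))*(-2) = (26*0)*(-2) = 0*(-2) = 0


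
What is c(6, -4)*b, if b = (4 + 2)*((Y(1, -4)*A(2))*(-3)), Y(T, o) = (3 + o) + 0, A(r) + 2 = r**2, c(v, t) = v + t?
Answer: 72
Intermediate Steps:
c(v, t) = t + v
A(r) = -2 + r**2
Y(T, o) = 3 + o
b = 36 (b = (4 + 2)*(((3 - 4)*(-2 + 2**2))*(-3)) = 6*(-(-2 + 4)*(-3)) = 6*(-1*2*(-3)) = 6*(-2*(-3)) = 6*6 = 36)
c(6, -4)*b = (-4 + 6)*36 = 2*36 = 72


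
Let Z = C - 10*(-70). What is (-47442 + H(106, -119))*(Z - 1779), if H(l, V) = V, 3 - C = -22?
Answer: 50129294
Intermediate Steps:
C = 25 (C = 3 - 1*(-22) = 3 + 22 = 25)
Z = 725 (Z = 25 - 10*(-70) = 25 + 700 = 725)
(-47442 + H(106, -119))*(Z - 1779) = (-47442 - 119)*(725 - 1779) = -47561*(-1054) = 50129294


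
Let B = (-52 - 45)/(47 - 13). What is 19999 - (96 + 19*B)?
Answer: 678545/34 ≈ 19957.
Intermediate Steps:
B = -97/34 ≈ -2.8529
19999 - (96 + 19*B) = 19999 - (96 + 19*(-97/34)) = 19999 - (96 - 1843/34) = 19999 - 1*1421/34 = 19999 - 1421/34 = 678545/34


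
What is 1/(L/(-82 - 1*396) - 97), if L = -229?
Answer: -478/46137 ≈ -0.010360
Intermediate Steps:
1/(L/(-82 - 1*396) - 97) = 1/(-229/(-82 - 1*396) - 97) = 1/(-229/(-82 - 396) - 97) = 1/(-229/(-478) - 97) = 1/(-229*(-1/478) - 97) = 1/(229/478 - 97) = 1/(-46137/478) = -478/46137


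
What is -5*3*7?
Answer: -105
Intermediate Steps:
-5*3*7 = -15*7 = -105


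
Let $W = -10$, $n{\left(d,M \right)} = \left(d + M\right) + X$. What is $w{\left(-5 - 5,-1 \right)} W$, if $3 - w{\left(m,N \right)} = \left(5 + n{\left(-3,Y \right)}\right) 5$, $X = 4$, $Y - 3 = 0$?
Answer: $420$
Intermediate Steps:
$Y = 3$ ($Y = 3 + 0 = 3$)
$n{\left(d,M \right)} = 4 + M + d$ ($n{\left(d,M \right)} = \left(d + M\right) + 4 = \left(M + d\right) + 4 = 4 + M + d$)
$w{\left(m,N \right)} = -42$ ($w{\left(m,N \right)} = 3 - \left(5 + \left(4 + 3 - 3\right)\right) 5 = 3 - \left(5 + 4\right) 5 = 3 - 9 \cdot 5 = 3 - 45 = -42$)
$w{\left(-5 - 5,-1 \right)} W = \left(-42\right) \left(-10\right) = 420$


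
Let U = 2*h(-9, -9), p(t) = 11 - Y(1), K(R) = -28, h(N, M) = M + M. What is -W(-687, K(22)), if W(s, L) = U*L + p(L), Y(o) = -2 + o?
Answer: -1020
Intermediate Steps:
h(N, M) = 2*M
p(t) = 12 (p(t) = 11 - (-2 + 1) = 11 - 1*(-1) = 11 + 1 = 12)
U = -36 (U = 2*(2*(-9)) = 2*(-18) = -36)
W(s, L) = 12 - 36*L (W(s, L) = -36*L + 12 = 12 - 36*L)
-W(-687, K(22)) = -(12 - 36*(-28)) = -(12 + 1008) = -1*1020 = -1020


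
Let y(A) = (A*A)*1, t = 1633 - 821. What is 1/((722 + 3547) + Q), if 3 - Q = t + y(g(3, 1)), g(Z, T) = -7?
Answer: 1/3411 ≈ 0.00029317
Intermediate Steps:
t = 812
y(A) = A² (y(A) = A²*1 = A²)
Q = -858 (Q = 3 - (812 + (-7)²) = 3 - (812 + 49) = 3 - 1*861 = 3 - 861 = -858)
1/((722 + 3547) + Q) = 1/((722 + 3547) - 858) = 1/(4269 - 858) = 1/3411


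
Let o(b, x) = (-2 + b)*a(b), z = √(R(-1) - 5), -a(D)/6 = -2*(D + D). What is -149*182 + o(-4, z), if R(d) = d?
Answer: -26542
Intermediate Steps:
a(D) = 24*D (a(D) = -(-12)*(D + D) = -(-12)*2*D = -(-24)*D = 24*D)
z = I*√6 (z = √(-1 - 5) = √(-6) = I*√6 ≈ 2.4495*I)
o(b, x) = 24*b*(-2 + b) (o(b, x) = (-2 + b)*(24*b) = 24*b*(-2 + b))
-149*182 + o(-4, z) = -149*182 + 24*(-4)*(-2 - 4) = -27118 + 24*(-4)*(-6) = -27118 + 576 = -26542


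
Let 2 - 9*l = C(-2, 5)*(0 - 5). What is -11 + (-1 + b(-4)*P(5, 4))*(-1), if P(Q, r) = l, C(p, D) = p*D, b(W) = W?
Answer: -94/3 ≈ -31.333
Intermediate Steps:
C(p, D) = D*p
l = -16/3 (l = 2/9 - 5*(-2)*(0 - 5)/9 = 2/9 - (-10)*(-5)/9 = 2/9 - ⅑*50 = 2/9 - 50/9 = -16/3 ≈ -5.3333)
P(Q, r) = -16/3
-11 + (-1 + b(-4)*P(5, 4))*(-1) = -11 + (-1 - 4*(-16/3))*(-1) = -11 + (-1 + 64/3)*(-1) = -11 + (61/3)*(-1) = -11 - 61/3 = -94/3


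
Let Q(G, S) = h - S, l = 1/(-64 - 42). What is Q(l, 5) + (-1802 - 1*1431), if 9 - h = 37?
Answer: -3266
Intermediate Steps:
h = -28 (h = 9 - 1*37 = 9 - 37 = -28)
l = -1/106 (l = 1/(-106) = -1/106 ≈ -0.0094340)
Q(G, S) = -28 - S
Q(l, 5) + (-1802 - 1*1431) = (-28 - 1*5) + (-1802 - 1*1431) = (-28 - 5) + (-1802 - 1431) = -33 - 3233 = -3266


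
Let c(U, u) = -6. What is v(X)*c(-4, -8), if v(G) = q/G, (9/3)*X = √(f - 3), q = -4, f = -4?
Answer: -72*I*√7/7 ≈ -27.213*I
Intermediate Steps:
X = I*√7/3 (X = √(-4 - 3)/3 = √(-7)/3 = (I*√7)/3 = I*√7/3 ≈ 0.88192*I)
v(G) = -4/G
v(X)*c(-4, -8) = -4*(-3*I*√7/7)*(-6) = -(-12)*I*√7/7*(-6) = (12*I*√7/7)*(-6) = -72*I*√7/7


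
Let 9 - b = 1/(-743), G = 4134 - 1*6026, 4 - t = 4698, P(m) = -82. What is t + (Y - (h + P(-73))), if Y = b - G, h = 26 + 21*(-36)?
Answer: -1471882/743 ≈ -1981.0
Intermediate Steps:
t = -4694 (t = 4 - 1*4698 = 4 - 4698 = -4694)
G = -1892 (G = 4134 - 6026 = -1892)
b = 6688/743 (b = 9 - 1/(-743) = 9 - 1*(-1/743) = 9 + 1/743 = 6688/743 ≈ 9.0013)
h = -730 (h = 26 - 756 = -730)
Y = 1412444/743 (Y = 6688/743 - 1*(-1892) = 6688/743 + 1892 = 1412444/743 ≈ 1901.0)
t + (Y - (h + P(-73))) = -4694 + (1412444/743 - (-730 - 82)) = -4694 + (1412444/743 - 1*(-812)) = -4694 + (1412444/743 + 812) = -4694 + 2015760/743 = -1471882/743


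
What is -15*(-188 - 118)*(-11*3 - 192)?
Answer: -1032750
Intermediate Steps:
-15*(-188 - 118)*(-11*3 - 192) = -(-4590)*(-33 - 192) = -(-4590)*(-225) = -15*68850 = -1032750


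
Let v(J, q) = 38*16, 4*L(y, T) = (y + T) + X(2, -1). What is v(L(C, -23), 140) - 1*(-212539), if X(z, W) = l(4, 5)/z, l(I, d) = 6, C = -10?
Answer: 213147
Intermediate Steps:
X(z, W) = 6/z
L(y, T) = 3/4 + T/4 + y/4 (L(y, T) = ((y + T) + 6/2)/4 = ((T + y) + 6*(1/2))/4 = ((T + y) + 3)/4 = (3 + T + y)/4 = 3/4 + T/4 + y/4)
v(J, q) = 608
v(L(C, -23), 140) - 1*(-212539) = 608 - 1*(-212539) = 608 + 212539 = 213147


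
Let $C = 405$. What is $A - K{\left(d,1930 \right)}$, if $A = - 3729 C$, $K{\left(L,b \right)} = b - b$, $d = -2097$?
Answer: $-1510245$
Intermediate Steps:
$K{\left(L,b \right)} = 0$
$A = -1510245$ ($A = \left(-3729\right) 405 = -1510245$)
$A - K{\left(d,1930 \right)} = -1510245 - 0 = -1510245 + 0 = -1510245$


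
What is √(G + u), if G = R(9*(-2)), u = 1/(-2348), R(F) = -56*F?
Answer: √1389301621/1174 ≈ 31.749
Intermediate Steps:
u = -1/2348 ≈ -0.00042589
G = 1008 (G = -504*(-2) = -56*(-18) = 1008)
√(G + u) = √(1008 - 1/2348) = √(2366783/2348) = √1389301621/1174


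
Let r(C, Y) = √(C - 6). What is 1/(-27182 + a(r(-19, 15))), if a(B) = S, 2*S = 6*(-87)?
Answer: -1/27443 ≈ -3.6439e-5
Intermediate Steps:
r(C, Y) = √(-6 + C)
S = -261 (S = (6*(-87))/2 = (½)*(-522) = -261)
a(B) = -261
1/(-27182 + a(r(-19, 15))) = 1/(-27182 - 261) = 1/(-27443) = -1/27443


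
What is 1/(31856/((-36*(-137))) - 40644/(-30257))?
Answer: 37306881/291080800 ≈ 0.12817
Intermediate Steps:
1/(31856/((-36*(-137))) - 40644/(-30257)) = 1/(31856/4932 - 40644*(-1/30257)) = 1/(31856*(1/4932) + 40644/30257) = 1/(7964/1233 + 40644/30257) = 1/(291080800/37306881) = 37306881/291080800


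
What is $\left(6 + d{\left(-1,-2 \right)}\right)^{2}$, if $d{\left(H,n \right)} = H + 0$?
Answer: $25$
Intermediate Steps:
$d{\left(H,n \right)} = H$
$\left(6 + d{\left(-1,-2 \right)}\right)^{2} = \left(6 - 1\right)^{2} = 5^{2} = 25$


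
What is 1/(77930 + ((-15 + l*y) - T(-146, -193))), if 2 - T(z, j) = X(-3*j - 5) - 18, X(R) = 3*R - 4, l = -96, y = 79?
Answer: 1/72029 ≈ 1.3883e-5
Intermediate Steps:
X(R) = -4 + 3*R
T(z, j) = 39 + 9*j (T(z, j) = 2 - ((-4 + 3*(-3*j - 5)) - 18) = 2 - ((-4 + 3*(-5 - 3*j)) - 18) = 2 - ((-4 + (-15 - 9*j)) - 18) = 2 - ((-19 - 9*j) - 18) = 2 - (-37 - 9*j) = 2 + (37 + 9*j) = 39 + 9*j)
1/(77930 + ((-15 + l*y) - T(-146, -193))) = 1/(77930 + ((-15 - 96*79) - (39 + 9*(-193)))) = 1/(77930 + ((-15 - 7584) - (39 - 1737))) = 1/(77930 + (-7599 - 1*(-1698))) = 1/(77930 + (-7599 + 1698)) = 1/(77930 - 5901) = 1/72029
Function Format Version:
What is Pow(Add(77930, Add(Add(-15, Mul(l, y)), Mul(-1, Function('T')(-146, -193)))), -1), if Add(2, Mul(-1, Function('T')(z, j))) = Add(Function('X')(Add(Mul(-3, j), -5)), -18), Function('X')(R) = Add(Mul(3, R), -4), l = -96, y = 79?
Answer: Rational(1, 72029) ≈ 1.3883e-5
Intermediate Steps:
Function('X')(R) = Add(-4, Mul(3, R))
Function('T')(z, j) = Add(39, Mul(9, j)) (Function('T')(z, j) = Add(2, Mul(-1, Add(Add(-4, Mul(3, Add(Mul(-3, j), -5))), -18))) = Add(2, Mul(-1, Add(Add(-4, Mul(3, Add(-5, Mul(-3, j)))), -18))) = Add(2, Mul(-1, Add(Add(-4, Add(-15, Mul(-9, j))), -18))) = Add(2, Mul(-1, Add(Add(-19, Mul(-9, j)), -18))) = Add(2, Mul(-1, Add(-37, Mul(-9, j)))) = Add(2, Add(37, Mul(9, j))) = Add(39, Mul(9, j)))
Pow(Add(77930, Add(Add(-15, Mul(l, y)), Mul(-1, Function('T')(-146, -193)))), -1) = Pow(Add(77930, Add(Add(-15, Mul(-96, 79)), Mul(-1, Add(39, Mul(9, -193))))), -1) = Pow(Add(77930, Add(Add(-15, -7584), Mul(-1, Add(39, -1737)))), -1) = Pow(Add(77930, Add(-7599, Mul(-1, -1698))), -1) = Pow(Add(77930, Add(-7599, 1698)), -1) = Pow(Add(77930, -5901), -1) = Pow(72029, -1) = Rational(1, 72029)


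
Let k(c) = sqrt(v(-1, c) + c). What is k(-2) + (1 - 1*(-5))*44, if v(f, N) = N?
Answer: 264 + 2*I ≈ 264.0 + 2.0*I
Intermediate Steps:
k(c) = sqrt(2)*sqrt(c) (k(c) = sqrt(c + c) = sqrt(2*c) = sqrt(2)*sqrt(c))
k(-2) + (1 - 1*(-5))*44 = sqrt(2)*sqrt(-2) + (1 - 1*(-5))*44 = sqrt(2)*(I*sqrt(2)) + (1 + 5)*44 = 2*I + 6*44 = 2*I + 264 = 264 + 2*I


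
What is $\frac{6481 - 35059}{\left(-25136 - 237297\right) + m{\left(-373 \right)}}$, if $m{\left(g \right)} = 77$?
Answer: $\frac{4763}{43726} \approx 0.10893$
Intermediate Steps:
$\frac{6481 - 35059}{\left(-25136 - 237297\right) + m{\left(-373 \right)}} = \frac{6481 - 35059}{\left(-25136 - 237297\right) + 77} = - \frac{28578}{-262433 + 77} = - \frac{28578}{-262356} = \left(-28578\right) \left(- \frac{1}{262356}\right) = \frac{4763}{43726}$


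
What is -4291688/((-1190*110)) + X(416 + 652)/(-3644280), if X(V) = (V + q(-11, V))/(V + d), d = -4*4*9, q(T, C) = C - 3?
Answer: 49651150611/1514400800 ≈ 32.786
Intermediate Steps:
q(T, C) = -3 + C
d = -144 (d = -16*9 = -144)
X(V) = (-3 + 2*V)/(-144 + V) (X(V) = (V + (-3 + V))/(V - 144) = (-3 + 2*V)/(-144 + V))
-4291688/((-1190*110)) + X(416 + 652)/(-3644280) = -4291688/((-1190*110)) + ((-3 + 2*(416 + 652))/(-144 + (416 + 652)))/(-3644280) = -4291688/(-130900) + ((-3 + 2*1068)/(-144 + 1068))*(-1/3644280) = -4291688*(-1/130900) + ((-3 + 2136)/924)*(-1/3644280) = 1072922/32725 + ((1/924)*2133)*(-1/3644280) = 1072922/32725 + (711/308)*(-1/3644280) = 1072922/32725 - 79/124715360 = 49651150611/1514400800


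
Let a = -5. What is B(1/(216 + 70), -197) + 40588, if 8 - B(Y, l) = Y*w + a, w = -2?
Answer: 5805944/143 ≈ 40601.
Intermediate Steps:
B(Y, l) = 13 + 2*Y (B(Y, l) = 8 - (Y*(-2) - 5) = 8 - (-2*Y - 5) = 8 - (-5 - 2*Y) = 8 + (5 + 2*Y) = 13 + 2*Y)
B(1/(216 + 70), -197) + 40588 = (13 + 2/(216 + 70)) + 40588 = (13 + 2/286) + 40588 = (13 + 2*(1/286)) + 40588 = (13 + 1/143) + 40588 = 1860/143 + 40588 = 5805944/143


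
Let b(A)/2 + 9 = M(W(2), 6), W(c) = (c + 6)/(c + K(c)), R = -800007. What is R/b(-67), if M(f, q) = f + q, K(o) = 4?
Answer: 2400021/10 ≈ 2.4000e+5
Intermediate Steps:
W(c) = (6 + c)/(4 + c) (W(c) = (c + 6)/(c + 4) = (6 + c)/(4 + c))
b(A) = -10/3 (b(A) = -18 + 2*((6 + 2)/(4 + 2) + 6) = -18 + 2*(8/6 + 6) = -18 + 2*((⅙)*8 + 6) = -18 + 2*(4/3 + 6) = -18 + 2*(22/3) = -18 + 44/3 = -10/3)
R/b(-67) = -800007/(-10/3) = -800007*(-3/10) = 2400021/10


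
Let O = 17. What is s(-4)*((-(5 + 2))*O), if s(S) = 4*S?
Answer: 1904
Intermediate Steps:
s(-4)*((-(5 + 2))*O) = (4*(-4))*(-(5 + 2)*17) = -16*(-1*7)*17 = -(-112)*17 = -16*(-119) = 1904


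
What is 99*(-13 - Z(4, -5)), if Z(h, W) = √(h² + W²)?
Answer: -1287 - 99*√41 ≈ -1920.9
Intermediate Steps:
Z(h, W) = √(W² + h²)
99*(-13 - Z(4, -5)) = 99*(-13 - √((-5)² + 4²)) = 99*(-13 - √(25 + 16)) = 99*(-13 - √41) = -1287 - 99*√41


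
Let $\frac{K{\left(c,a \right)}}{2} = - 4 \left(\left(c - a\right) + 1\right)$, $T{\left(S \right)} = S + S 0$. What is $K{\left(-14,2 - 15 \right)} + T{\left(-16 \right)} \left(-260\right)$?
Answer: $4160$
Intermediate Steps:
$T{\left(S \right)} = S$ ($T{\left(S \right)} = S + 0 = S$)
$K{\left(c,a \right)} = -8 - 8 c + 8 a$ ($K{\left(c,a \right)} = 2 \left(- 4 \left(\left(c - a\right) + 1\right)\right) = 2 \left(- 4 \left(1 + c - a\right)\right) = 2 \left(-4 - 4 c + 4 a\right) = -8 - 8 c + 8 a$)
$K{\left(-14,2 - 15 \right)} + T{\left(-16 \right)} \left(-260\right) = \left(-8 - -112 + 8 \left(2 - 15\right)\right) - -4160 = \left(-8 + 112 + 8 \left(2 - 15\right)\right) + 4160 = \left(-8 + 112 + 8 \left(-13\right)\right) + 4160 = \left(-8 + 112 - 104\right) + 4160 = 0 + 4160 = 4160$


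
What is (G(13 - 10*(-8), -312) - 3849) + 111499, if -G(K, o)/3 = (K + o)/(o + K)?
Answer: 107647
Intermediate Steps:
G(K, o) = -3 (G(K, o) = -3*(K + o)/(o + K) = -3*(K + o)/(K + o) = -3*1 = -3)
(G(13 - 10*(-8), -312) - 3849) + 111499 = (-3 - 3849) + 111499 = -3852 + 111499 = 107647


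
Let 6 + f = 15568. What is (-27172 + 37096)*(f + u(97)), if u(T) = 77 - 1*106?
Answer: 154149492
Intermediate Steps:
f = 15562 (f = -6 + 15568 = 15562)
u(T) = -29 (u(T) = 77 - 106 = -29)
(-27172 + 37096)*(f + u(97)) = (-27172 + 37096)*(15562 - 29) = 9924*15533 = 154149492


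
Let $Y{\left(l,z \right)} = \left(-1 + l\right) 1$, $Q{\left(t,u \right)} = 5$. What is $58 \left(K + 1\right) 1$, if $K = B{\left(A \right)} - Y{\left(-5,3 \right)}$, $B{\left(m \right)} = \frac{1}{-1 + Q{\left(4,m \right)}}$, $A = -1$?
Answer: $\frac{841}{2} \approx 420.5$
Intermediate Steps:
$Y{\left(l,z \right)} = -1 + l$
$B{\left(m \right)} = \frac{1}{4}$ ($B{\left(m \right)} = \frac{1}{-1 + 5} = \frac{1}{4}$)
$K = \frac{25}{4}$ ($K = \frac{1}{4} - \left(-1 - 5\right) = \frac{1}{4} - -6 = \frac{1}{4} + 6 = \frac{25}{4} \approx 6.25$)
$58 \left(K + 1\right) 1 = 58 \left(\frac{25}{4} + 1\right) 1 = 58 \cdot \frac{29}{4} \cdot 1 = 58 \cdot \frac{29}{4} = \frac{841}{2}$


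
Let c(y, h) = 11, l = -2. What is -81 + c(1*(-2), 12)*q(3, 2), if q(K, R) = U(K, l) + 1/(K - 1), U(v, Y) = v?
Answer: -85/2 ≈ -42.500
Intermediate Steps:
q(K, R) = K + 1/(-1 + K) (q(K, R) = K + 1/(K - 1) = K + 1/(-1 + K))
-81 + c(1*(-2), 12)*q(3, 2) = -81 + 11*((1 + 3² - 1*3)/(-1 + 3)) = -81 + 11*((1 + 9 - 3)/2) = -81 + 11*((½)*7) = -81 + 11*(7/2) = -81 + 77/2 = -85/2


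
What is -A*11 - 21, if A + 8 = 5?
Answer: 12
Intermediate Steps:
A = -3 (A = -8 + 5 = -3)
-A*11 - 21 = -1*(-3)*11 - 21 = 3*11 - 21 = 33 - 21 = 12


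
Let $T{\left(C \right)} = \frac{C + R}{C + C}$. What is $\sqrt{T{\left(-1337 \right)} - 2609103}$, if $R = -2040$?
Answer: $\frac{i \sqrt{18655797532330}}{2674} \approx 1615.3 i$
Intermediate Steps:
$T{\left(C \right)} = \frac{-2040 + C}{2 C}$ ($T{\left(C \right)} = \frac{C - 2040}{C + C} = \frac{-2040 + C}{2 C}$)
$\sqrt{T{\left(-1337 \right)} - 2609103} = \sqrt{\frac{-2040 - 1337}{2 \left(-1337\right)} - 2609103} = \sqrt{\frac{1}{2} \left(- \frac{1}{1337}\right) \left(-3377\right) - 2609103} = \sqrt{\frac{3377}{2674} - 2609103} = \sqrt{- \frac{6976738045}{2674}} = \frac{i \sqrt{18655797532330}}{2674}$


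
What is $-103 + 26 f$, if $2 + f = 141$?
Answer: $3511$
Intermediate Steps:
$f = 139$ ($f = -2 + 141 = 139$)
$-103 + 26 f = -103 + 26 \cdot 139 = -103 + 3614 = 3511$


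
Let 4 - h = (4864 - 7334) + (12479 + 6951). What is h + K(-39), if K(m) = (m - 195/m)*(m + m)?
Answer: -14304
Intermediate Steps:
K(m) = 2*m*(m - 195/m) (K(m) = (m - 195/m)*(2*m) = 2*m*(m - 195/m))
h = -16956 (h = 4 - ((4864 - 7334) + (12479 + 6951)) = 4 - (-2470 + 19430) = 4 - 1*16960 = 4 - 16960 = -16956)
h + K(-39) = -16956 + (-390 + 2*(-39)²) = -16956 + (-390 + 2*1521) = -16956 + (-390 + 3042) = -16956 + 2652 = -14304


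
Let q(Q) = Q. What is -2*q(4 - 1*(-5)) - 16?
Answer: -34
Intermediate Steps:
-2*q(4 - 1*(-5)) - 16 = -2*(4 - 1*(-5)) - 16 = -2*(4 + 5) - 16 = -2*9 - 16 = -18 - 16 = -34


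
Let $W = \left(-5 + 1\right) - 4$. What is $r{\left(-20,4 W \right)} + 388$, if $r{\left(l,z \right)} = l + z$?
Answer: $336$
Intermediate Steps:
$W = -8$ ($W = -4 - 4 = -8$)
$r{\left(-20,4 W \right)} + 388 = \left(-20 + 4 \left(-8\right)\right) + 388 = \left(-20 - 32\right) + 388 = -52 + 388 = 336$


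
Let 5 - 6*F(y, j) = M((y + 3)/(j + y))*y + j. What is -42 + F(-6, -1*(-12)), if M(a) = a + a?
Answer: -265/6 ≈ -44.167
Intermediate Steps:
M(a) = 2*a
F(y, j) = ⅚ - j/6 - y*(3 + y)/(3*(j + y)) (F(y, j) = ⅚ - ((2*((y + 3)/(j + y)))*y + j)/6 = ⅚ - ((2*((3 + y)/(j + y)))*y + j)/6 = ⅚ - ((2*(3 + y)/(j + y))*y + j)/6 = ⅚ - (2*y*(3 + y)/(j + y) + j)/6 = ⅚ - (j + 2*y*(3 + y)/(j + y))/6 = ⅚ + (-j/6 - y*(3 + y)/(3*(j + y))) = ⅚ - j/6 - y*(3 + y)/(3*(j + y)))
-42 + F(-6, -1*(-12)) = -42 + (-⅓*(-6)*(3 - 6) + (5 - (-1)*(-12))*(-1*(-12) - 6)/6)/(-1*(-12) - 6) = -42 + (-⅓*(-6)*(-3) + (5 - 1*12)*(12 - 6)/6)/(12 - 6) = -42 + (-6 + (⅙)*(5 - 12)*6)/6 = -42 + (-6 + (⅙)*(-7)*6)/6 = -42 + (-6 - 7)/6 = -42 + (⅙)*(-13) = -42 - 13/6 = -265/6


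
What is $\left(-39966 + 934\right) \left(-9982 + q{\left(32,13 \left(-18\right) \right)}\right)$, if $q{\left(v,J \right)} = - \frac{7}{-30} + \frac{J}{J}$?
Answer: $\frac{5843539268}{15} \approx 3.8957 \cdot 10^{8}$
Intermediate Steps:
$q{\left(v,J \right)} = \frac{37}{30}$ ($q{\left(v,J \right)} = \left(-7\right) \left(- \frac{1}{30}\right) + 1 = \frac{7}{30} + 1 = \frac{37}{30}$)
$\left(-39966 + 934\right) \left(-9982 + q{\left(32,13 \left(-18\right) \right)}\right) = \left(-39966 + 934\right) \left(-9982 + \frac{37}{30}\right) = \left(-39032\right) \left(- \frac{299423}{30}\right) = \frac{5843539268}{15}$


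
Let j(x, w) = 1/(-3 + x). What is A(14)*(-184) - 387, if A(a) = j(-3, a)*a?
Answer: 127/3 ≈ 42.333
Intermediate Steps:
A(a) = -a/6 (A(a) = a/(-3 - 3) = a/(-6) = -a/6)
A(14)*(-184) - 387 = -⅙*14*(-184) - 387 = -7/3*(-184) - 387 = 1288/3 - 387 = 127/3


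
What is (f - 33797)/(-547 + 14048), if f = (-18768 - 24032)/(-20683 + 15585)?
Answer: -86127153/34414049 ≈ -2.5027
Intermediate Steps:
f = 21400/2549 (f = -42800/(-5098) = -42800*(-1/5098) = 21400/2549 ≈ 8.3954)
(f - 33797)/(-547 + 14048) = (21400/2549 - 33797)/(-547 + 14048) = -86127153/2549/13501 = -86127153/2549*1/13501 = -86127153/34414049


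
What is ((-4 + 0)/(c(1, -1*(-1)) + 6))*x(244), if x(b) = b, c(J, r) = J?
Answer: -976/7 ≈ -139.43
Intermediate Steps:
((-4 + 0)/(c(1, -1*(-1)) + 6))*x(244) = ((-4 + 0)/(1 + 6))*244 = -4/7*244 = -976/7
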